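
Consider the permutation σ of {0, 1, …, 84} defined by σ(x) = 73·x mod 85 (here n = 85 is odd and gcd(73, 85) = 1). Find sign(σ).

Orbit of 9 under x↦73x: [9, 62, 21, 3, 49, 7, 1]… (length divides ord_85(73)).
Cycle type of π: 16×5 + 4 + 1; total 7 cycles.
n − c = 85 − 7 = 78; sign = (−1)^78 = +1.
(73|85)_J = +1 (Zolotarev's lemma cross-check).

+1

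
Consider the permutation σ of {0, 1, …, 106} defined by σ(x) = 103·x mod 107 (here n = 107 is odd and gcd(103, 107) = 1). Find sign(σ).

Orbit of 70 under x↦103x: [70, 41, 50, 14, 51, 10, 67]… (length divides ord_107(103)).
Cycle lengths of π_103 on ℤ/107ℤ: [106, 1]; 2 cycles in total.
107 − 2 = 105 transpositions; sign(π) = (−1)^105 = -1.

-1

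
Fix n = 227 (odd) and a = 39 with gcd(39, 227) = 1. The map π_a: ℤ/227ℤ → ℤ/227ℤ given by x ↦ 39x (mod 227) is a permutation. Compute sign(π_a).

Orbit of 85 under x↦39x: [85, 137, 122, 218, 103, 158, 33]… (length divides ord_227(39)).
Cycle type of π: 226 + 1; total 2 cycles.
227 − 2 = 225 transpositions; sign(π) = (−1)^225 = -1.
Zolotarev: (39|227) = -1, matching the cycle-count sign.

-1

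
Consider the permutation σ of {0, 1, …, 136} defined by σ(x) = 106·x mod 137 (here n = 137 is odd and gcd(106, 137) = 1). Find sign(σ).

Start at x=83: 83 → 30 → 29 → 60 → 58 → 120 → 116 → … (one orbit).
π_106 has 2 disjoint cycles with lengths [136, 1] on {0,…,136}.
With 2 cycles on 137 points, sign = (−1)^{137−2} = -1.

-1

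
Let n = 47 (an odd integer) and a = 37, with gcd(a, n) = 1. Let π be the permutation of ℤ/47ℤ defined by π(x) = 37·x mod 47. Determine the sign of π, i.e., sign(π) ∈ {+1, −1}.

Orbit of 27 under x↦37x: [27, 12, 21, 25, 32, 9, 4]… (length divides ord_47(37)).
3 cycles of lengths [23, 23, 1].
Σ(ℓ_i−1) = 47−3 = 44; sign = (−1)^44 = +1.
Via Zolotarev, sign(π_{37}) = (37|47) = +1.

+1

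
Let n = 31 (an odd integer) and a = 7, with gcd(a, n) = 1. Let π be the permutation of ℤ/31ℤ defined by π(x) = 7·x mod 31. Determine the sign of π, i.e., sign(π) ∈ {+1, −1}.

Orbit of 9 under x↦7x: [9, 1, 7, 18, 2, 14, 5]… (length divides ord_31(7)).
3 cycles of lengths [15, 15, 1].
Σ(ℓ_i−1) = 31−3 = 28; sign = (−1)^28 = +1.
Zolotarev: (7|31) = +1, matching the cycle-count sign.

+1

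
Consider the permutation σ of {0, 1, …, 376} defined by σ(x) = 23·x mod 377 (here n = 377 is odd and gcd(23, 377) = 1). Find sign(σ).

Start at x=335: 335 → 165 → 25 → 198 → 30 → 313 → 36 → … (one orbit).
Cycle lengths of π_23 on ℤ/377ℤ: [42, 42, 42, 42, 42, 42, 42, 42, 7, 7, 7, 7, 6, 6, 1]; 15 cycles in total.
Σ(ℓ_i−1) = 377−15 = 362; sign = (−1)^362 = +1.
Via Zolotarev, sign(π_{23}) = (23|377) = +1.

+1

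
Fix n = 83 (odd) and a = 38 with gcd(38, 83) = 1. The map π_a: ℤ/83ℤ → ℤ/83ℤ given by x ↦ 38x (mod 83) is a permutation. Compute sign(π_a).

Trace 16: π^k(16) = [16, 27, 30, 61, 77, 21, 51] for k=0..6.
3 cycles of lengths [41, 41, 1].
3 cycles on 83: each ℓ→(−1)^(ℓ−1), product (−1)^80 = +1.
Via Zolotarev, sign(π_{38}) = (38|83) = +1.

+1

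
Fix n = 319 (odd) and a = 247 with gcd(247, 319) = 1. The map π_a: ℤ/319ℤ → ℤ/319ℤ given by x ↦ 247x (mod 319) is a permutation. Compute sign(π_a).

-1

Trace 124: π^k(124) = [124, 4, 31, 1, 247, 80, 301] for k=0..6.
Cycle type of π: 140×2 + 28 + 5×2 + 1; total 6 cycles.
With 6 cycles on 319 points, sign = (−1)^{319−6} = -1.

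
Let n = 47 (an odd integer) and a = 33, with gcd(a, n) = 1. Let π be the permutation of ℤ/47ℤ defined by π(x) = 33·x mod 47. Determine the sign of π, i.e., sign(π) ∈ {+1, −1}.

-1

Start at x=1: 1 → 33 → 8 → 29 → 17 → 44 → 42 → … (one orbit).
Decompose π into cycles: lengths [46, 1] (2 cycles, including the fixed point 0).
n − c = 47 − 2 = 45; sign = (−1)^45 = -1.
The Jacobi symbol (33|47) = -1 (Zolotarev) agrees.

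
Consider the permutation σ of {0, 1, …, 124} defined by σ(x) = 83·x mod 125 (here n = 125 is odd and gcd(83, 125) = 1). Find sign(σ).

-1

Trace 14: π^k(14) = [14, 37, 71, 18, 119, 2, 41] for k=0..6.
Decompose π into cycles: lengths [100, 20, 4, 1] (4 cycles, including the fixed point 0).
With 4 cycles on 125 points, sign = (−1)^{125−4} = -1.
(83|125)_J = -1 (Zolotarev's lemma cross-check).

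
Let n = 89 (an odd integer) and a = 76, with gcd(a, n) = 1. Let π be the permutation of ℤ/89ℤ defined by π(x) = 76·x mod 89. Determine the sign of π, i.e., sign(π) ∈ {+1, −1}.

-1

Trace 86: π^k(86) = [86, 39, 27, 5, 24, 44, 51] for k=0..6.
The orbit structure of x ↦ 76x mod 89: 2 orbits of sizes [88, 1].
n − c = 89 − 2 = 87; sign = (−1)^87 = -1.
(76|89)_J = -1 (Zolotarev's lemma cross-check).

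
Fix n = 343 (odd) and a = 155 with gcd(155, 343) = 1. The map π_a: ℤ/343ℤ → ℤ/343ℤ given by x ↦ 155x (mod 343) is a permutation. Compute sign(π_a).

Orbit of 218 under x↦155x: [218, 176, 183, 239, 1, 155, 15]… (length divides ord_343(155)).
Cycle type of π: 49×6 + 7×6 + 1×7; total 19 cycles.
sign(π) = (−1)^{n − #cycles} = (−1)^{343−19} = (−1)^324 = +1.

+1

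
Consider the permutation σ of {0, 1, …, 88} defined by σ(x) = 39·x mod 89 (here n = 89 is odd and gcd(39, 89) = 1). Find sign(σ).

Orbit of 16 under x↦39x: [16, 1, 39, 8, 45, 64, 4]… (length divides ord_89(39)).
Decompose π into cycles: lengths [11, 11, 11, 11, 11, 11, 11, 11, 1] (9 cycles, including the fixed point 0).
sign(π) = (−1)^{n − #cycles} = (−1)^{89−9} = (−1)^80 = +1.
Zolotarev: (39|89) = +1, matching the cycle-count sign.

+1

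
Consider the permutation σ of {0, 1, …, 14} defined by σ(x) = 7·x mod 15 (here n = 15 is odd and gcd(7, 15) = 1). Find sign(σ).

Orbit of 13 under x↦7x: [13, 1, 7, 4]… (length divides ord_15(7)).
Cycle type of π: 4×3 + 1×3; total 6 cycles.
15 − 6 = 9 transpositions; sign(π) = (−1)^9 = -1.

-1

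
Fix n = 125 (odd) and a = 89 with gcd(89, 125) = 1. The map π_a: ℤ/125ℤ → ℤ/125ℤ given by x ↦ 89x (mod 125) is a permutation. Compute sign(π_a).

+1

Orbit of 109 under x↦89x: [109, 76, 14, 121, 19, 66, 124]… (length divides ord_125(89)).
7 cycles of lengths [50, 50, 10, 10, 2, 2, 1].
125 − 7 = 118 transpositions; sign(π) = (−1)^118 = +1.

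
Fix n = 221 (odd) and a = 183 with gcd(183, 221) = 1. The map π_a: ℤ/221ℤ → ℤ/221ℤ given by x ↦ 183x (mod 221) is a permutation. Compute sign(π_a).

Orbit of 183 under x↦183x: [183, 118, 157, 1]… (length divides ord_221(183)).
π_183 has 65 disjoint cycles with lengths [4, 4, 4, 4, 4, 4, 4, 4, 4, 4, 4, 4, 4, 4, 4, 4, 4, 4, 4, 4, 4, 4, 4, 4, 4, 4, 4, 4, 4, 4, 4, 4, 4, 4, 4, 4, 4, 4, 4, 4, 4, 4, 4, 4, 4, 4, 4, 4, 4, 4, 4, 4, 1, 1, 1, 1, 1, 1, 1, 1, 1, 1, 1, 1, 1] on {0,…,220}.
Σ(ℓ_i−1) = 221−65 = 156; sign = (−1)^156 = +1.
The Jacobi symbol (183|221) = +1 (Zolotarev) agrees.

+1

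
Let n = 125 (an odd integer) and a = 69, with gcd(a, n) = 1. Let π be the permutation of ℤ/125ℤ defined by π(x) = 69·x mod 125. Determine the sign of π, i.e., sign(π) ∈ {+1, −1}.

Trace 76: π^k(76) = [76, 119, 86, 59, 71, 24, 31] for k=0..6.
Decompose π into cycles: lengths [50, 50, 10, 10, 2, 2, 1] (7 cycles, including the fixed point 0).
125 − 7 = 118 transpositions; sign(π) = (−1)^118 = +1.

+1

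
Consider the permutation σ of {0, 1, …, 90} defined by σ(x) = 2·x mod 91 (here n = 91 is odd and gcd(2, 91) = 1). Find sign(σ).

Start at x=4: 4 → 8 → 16 → 32 → 64 → 37 → 74 → … (one orbit).
π_2 has 10 disjoint cycles with lengths [12, 12, 12, 12, 12, 12, 12, 3, 3, 1] on {0,…,90}.
Σ(ℓ_i−1) = 91−10 = 81; sign = (−1)^81 = -1.

-1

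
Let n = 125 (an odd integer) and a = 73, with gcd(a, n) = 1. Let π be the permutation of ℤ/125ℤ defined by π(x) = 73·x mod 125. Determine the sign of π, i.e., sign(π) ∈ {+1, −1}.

-1

Start at x=42: 42 → 66 → 68 → 89 → 122 → 31 → 13 → … (one orbit).
4 cycles of lengths [100, 20, 4, 1].
sign(π) = (−1)^{n − #cycles} = (−1)^{125−4} = (−1)^121 = -1.
(73|125)_J = -1 (Zolotarev's lemma cross-check).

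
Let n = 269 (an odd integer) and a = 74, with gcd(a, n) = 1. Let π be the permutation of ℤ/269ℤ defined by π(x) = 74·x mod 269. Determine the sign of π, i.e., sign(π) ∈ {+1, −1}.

-1

Orbit of 45 under x↦74x: [45, 102, 16, 108, 191, 146, 44]… (length divides ord_269(74)).
2 cycles of lengths [268, 1].
sign(π) = (−1)^{n − #cycles} = (−1)^{269−2} = (−1)^267 = -1.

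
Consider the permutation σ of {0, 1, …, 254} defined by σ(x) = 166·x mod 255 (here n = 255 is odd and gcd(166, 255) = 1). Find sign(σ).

Orbit of 106 under x↦166x: [106, 1, 166, 16]… (length divides ord_255(166)).
π_166 has 75 disjoint cycles with lengths [4, 4, 4, 4, 4, 4, 4, 4, 4, 4, 4, 4, 4, 4, 4, 4, 4, 4, 4, 4, 4, 4, 4, 4, 4, 4, 4, 4, 4, 4, 4, 4, 4, 4, 4, 4, 4, 4, 4, 4, 4, 4, 4, 4, 4, 4, 4, 4, 4, 4, 4, 4, 4, 4, 4, 4, 4, 4, 4, 4, 1, 1, 1, 1, 1, 1, 1, 1, 1, 1, 1, 1, 1, 1, 1] on {0,…,254}.
n − c = 255 − 75 = 180; sign = (−1)^180 = +1.
Check: (166/255) = +1 by Zolotarev.

+1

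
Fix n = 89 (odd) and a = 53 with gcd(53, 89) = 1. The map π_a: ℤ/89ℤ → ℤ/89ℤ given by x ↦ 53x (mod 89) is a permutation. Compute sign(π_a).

+1

Start at x=81: 81 → 21 → 45 → 71 → 25 → 79 → 4 → … (one orbit).
Cycle lengths of π_53 on ℤ/89ℤ: [44, 44, 1]; 3 cycles in total.
Σ(ℓ_i−1) = 89−3 = 86; sign = (−1)^86 = +1.
The Jacobi symbol (53|89) = +1 (Zolotarev) agrees.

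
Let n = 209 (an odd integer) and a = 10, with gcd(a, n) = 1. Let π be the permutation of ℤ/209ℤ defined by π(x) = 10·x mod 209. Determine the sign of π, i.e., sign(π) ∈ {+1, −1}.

Trace 65: π^k(65) = [65, 23, 21, 1, 10, 100, 164] for k=0..6.
π_10 has 17 disjoint cycles with lengths [18, 18, 18, 18, 18, 18, 18, 18, 18, 18, 18, 2, 2, 2, 2, 2, 1] on {0,…,208}.
17 cycles on 209: each ℓ→(−1)^(ℓ−1), product (−1)^192 = +1.
The Jacobi symbol (10|209) = +1 (Zolotarev) agrees.

+1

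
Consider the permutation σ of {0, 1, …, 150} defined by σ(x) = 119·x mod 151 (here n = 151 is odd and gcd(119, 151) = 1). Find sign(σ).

Trace 1: π^k(1) = [1, 119, 118, 150, 32, 33] for k=0..5.
Cycle type of π: 6×25 + 1; total 26 cycles.
With 26 cycles on 151 points, sign = (−1)^{151−26} = -1.

-1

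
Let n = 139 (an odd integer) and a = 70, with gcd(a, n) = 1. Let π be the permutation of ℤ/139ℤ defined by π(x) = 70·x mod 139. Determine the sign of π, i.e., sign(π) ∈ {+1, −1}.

-1

Trace 126: π^k(126) = [126, 63, 101, 120, 60, 30, 15] for k=0..6.
π_70 has 2 disjoint cycles with lengths [138, 1] on {0,…,138}.
2 cycles on 139: each ℓ→(−1)^(ℓ−1), product (−1)^137 = -1.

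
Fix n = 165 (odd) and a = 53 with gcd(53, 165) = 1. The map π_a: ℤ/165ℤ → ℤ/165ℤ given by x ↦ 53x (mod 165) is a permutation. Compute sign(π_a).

Orbit of 1 under x↦53x: [1, 53, 4, 47, 16, 23, 64]… (length divides ord_165(53)).
Cycle type of π: 20×6 + 10×2 + 5×2 + 4×3 + 2 + 1; total 15 cycles.
Σ(ℓ_i−1) = 165−15 = 150; sign = (−1)^150 = +1.
Check: (53/165) = +1 by Zolotarev.

+1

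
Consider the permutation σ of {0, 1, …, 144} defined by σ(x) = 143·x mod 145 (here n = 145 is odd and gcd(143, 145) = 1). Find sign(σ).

Start at x=68: 68 → 9 → 127 → 36 → 73 → 144 → 2 → … (one orbit).
Cycle type of π: 28×5 + 4 + 1; total 7 cycles.
sign(π) = (−1)^{n − #cycles} = (−1)^{145−7} = (−1)^138 = +1.
Check: (143/145) = +1 by Zolotarev.

+1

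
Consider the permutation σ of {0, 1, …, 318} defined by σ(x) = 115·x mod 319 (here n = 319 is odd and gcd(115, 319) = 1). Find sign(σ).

+1

Orbit of 59 under x↦115x: [59, 86, 1, 115, 146, 202, 262]… (length divides ord_319(115)).
Decompose π into cycles: lengths [10, 10, 10, 10, 10, 10, 10, 10, 10, 10, 10, 10, 10, 10, 10, 10, 10, 10, 10, 10, 10, 10, 10, 10, 10, 10, 10, 10, 5, 5, 2, 2, 2, 2, 2, 2, 2, 2, 2, 2, 2, 2, 2, 2, 1] (45 cycles, including the fixed point 0).
With 45 cycles on 319 points, sign = (−1)^{319−45} = +1.
Check: (115/319) = +1 by Zolotarev.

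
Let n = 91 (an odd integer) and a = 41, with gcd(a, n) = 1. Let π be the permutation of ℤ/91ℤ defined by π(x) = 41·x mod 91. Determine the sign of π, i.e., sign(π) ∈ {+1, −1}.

Orbit of 76 under x↦41x: [76, 22, 83, 36, 20, 1, 41]… (length divides ord_91(41)).
π_41 has 11 disjoint cycles with lengths [12, 12, 12, 12, 12, 12, 12, 2, 2, 2, 1] on {0,…,90}.
n − c = 91 − 11 = 80; sign = (−1)^80 = +1.

+1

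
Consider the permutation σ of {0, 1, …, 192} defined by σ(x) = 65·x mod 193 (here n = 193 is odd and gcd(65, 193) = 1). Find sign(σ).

+1

Trace 118: π^k(118) = [118, 143, 31, 85, 121, 145, 161] for k=0..6.
π_65 has 3 disjoint cycles with lengths [96, 96, 1] on {0,…,192}.
With 3 cycles on 193 points, sign = (−1)^{193−3} = +1.
Check: (65/193) = +1 by Zolotarev.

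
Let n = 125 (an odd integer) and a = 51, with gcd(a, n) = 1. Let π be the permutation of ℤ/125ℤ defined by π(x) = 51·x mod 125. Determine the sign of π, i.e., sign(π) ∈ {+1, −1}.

+1

Orbit of 76 under x↦51x: [76, 1, 51, 101, 26]… (length divides ord_125(51)).
π_51 has 45 disjoint cycles with lengths [5, 5, 5, 5, 5, 5, 5, 5, 5, 5, 5, 5, 5, 5, 5, 5, 5, 5, 5, 5, 1, 1, 1, 1, 1, 1, 1, 1, 1, 1, 1, 1, 1, 1, 1, 1, 1, 1, 1, 1, 1, 1, 1, 1, 1] on {0,…,124}.
125 − 45 = 80 transpositions; sign(π) = (−1)^80 = +1.
Check: (51/125) = +1 by Zolotarev.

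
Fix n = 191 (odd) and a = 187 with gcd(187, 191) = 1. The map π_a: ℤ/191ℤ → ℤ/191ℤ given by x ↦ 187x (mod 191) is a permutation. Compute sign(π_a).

Start at x=175: 175 → 64 → 126 → 69 → 106 → 149 → 168 → … (one orbit).
Cycle type of π: 190 + 1; total 2 cycles.
With 2 cycles on 191 points, sign = (−1)^{191−2} = -1.
Check: (187/191) = -1 by Zolotarev.

-1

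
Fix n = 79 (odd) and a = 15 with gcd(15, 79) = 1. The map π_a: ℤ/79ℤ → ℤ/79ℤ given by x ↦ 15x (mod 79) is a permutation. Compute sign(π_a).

-1

Orbit of 41 under x↦15x: [41, 62, 61, 46, 58, 1, 15]… (length divides ord_79(15)).
Cycle lengths of π_15 on ℤ/79ℤ: [26, 26, 26, 1]; 4 cycles in total.
n − c = 79 − 4 = 75; sign = (−1)^75 = -1.
Zolotarev: (15|79) = -1, matching the cycle-count sign.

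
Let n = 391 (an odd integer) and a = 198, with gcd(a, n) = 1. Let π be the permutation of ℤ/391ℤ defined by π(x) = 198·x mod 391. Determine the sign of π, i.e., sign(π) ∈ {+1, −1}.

Start at x=309: 309 → 186 → 74 → 185 → 267 → 81 → 7 → … (one orbit).
Cycle lengths of π_198 on ℤ/391ℤ: [176, 176, 22, 16, 1]; 5 cycles in total.
391 − 5 = 386 transpositions; sign(π) = (−1)^386 = +1.

+1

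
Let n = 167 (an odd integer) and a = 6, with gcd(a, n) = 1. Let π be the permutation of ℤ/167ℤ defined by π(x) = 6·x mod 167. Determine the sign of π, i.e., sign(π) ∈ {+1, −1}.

Start at x=47: 47 → 115 → 22 → 132 → 124 → 76 → 122 → … (one orbit).
Decompose π into cycles: lengths [83, 83, 1] (3 cycles, including the fixed point 0).
sign(π) = (−1)^{n − #cycles} = (−1)^{167−3} = (−1)^164 = +1.
(6|167)_J = +1 (Zolotarev's lemma cross-check).

+1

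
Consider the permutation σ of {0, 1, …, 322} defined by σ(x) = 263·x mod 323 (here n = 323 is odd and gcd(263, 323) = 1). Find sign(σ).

+1

Start at x=106: 106 → 100 → 137 → 178 → 302 → 291 → 305 → … (one orbit).
The orbit structure of x ↦ 263x mod 323: 9 orbits of sizes [72, 72, 72, 72, 9, 9, 8, 8, 1].
sign(π) = (−1)^{n − #cycles} = (−1)^{323−9} = (−1)^314 = +1.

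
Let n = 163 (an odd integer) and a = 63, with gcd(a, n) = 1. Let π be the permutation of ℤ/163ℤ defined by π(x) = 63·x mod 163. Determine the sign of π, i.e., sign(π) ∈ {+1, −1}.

-1

Orbit of 150 under x↦63x: [150, 159, 74, 98, 143, 44, 1]… (length divides ord_163(63)).
π_63 has 2 disjoint cycles with lengths [162, 1] on {0,…,162}.
sign(π) = (−1)^{n − #cycles} = (−1)^{163−2} = (−1)^161 = -1.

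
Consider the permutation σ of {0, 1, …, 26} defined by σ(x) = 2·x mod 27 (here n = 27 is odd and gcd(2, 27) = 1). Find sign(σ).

Start at x=1: 1 → 2 → 4 → 8 → 16 → 5 → 10 → … (one orbit).
π_2 has 4 disjoint cycles with lengths [18, 6, 2, 1] on {0,…,26}.
Σ(ℓ_i−1) = 27−4 = 23; sign = (−1)^23 = -1.

-1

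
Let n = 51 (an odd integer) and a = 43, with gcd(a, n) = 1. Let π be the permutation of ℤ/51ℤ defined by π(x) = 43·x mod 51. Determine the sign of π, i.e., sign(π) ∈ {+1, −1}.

Start at x=25: 25 → 4 → 19 → 1 → 43 → 13 → 49 → … (one orbit).
Cycle type of π: 8×6 + 1×3; total 9 cycles.
51 − 9 = 42 transpositions; sign(π) = (−1)^42 = +1.
(43|51)_J = +1 (Zolotarev's lemma cross-check).

+1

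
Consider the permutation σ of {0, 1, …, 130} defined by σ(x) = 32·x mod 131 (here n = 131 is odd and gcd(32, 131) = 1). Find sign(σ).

Start at x=45: 45 → 130 → 99 → 24 → 113 → 79 → 39 → … (one orbit).
The orbit structure of x ↦ 32x mod 131: 6 orbits of sizes [26, 26, 26, 26, 26, 1].
6 cycles on 131: each ℓ→(−1)^(ℓ−1), product (−1)^125 = -1.

-1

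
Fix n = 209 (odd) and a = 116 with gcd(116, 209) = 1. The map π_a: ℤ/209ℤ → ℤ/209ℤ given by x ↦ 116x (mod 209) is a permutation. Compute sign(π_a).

Start at x=104: 104 → 151 → 169 → 167 → 144 → 193 → 25 → … (one orbit).
Cycle lengths of π_116 on ℤ/209ℤ: [90, 90, 18, 10, 1]; 5 cycles in total.
With 5 cycles on 209 points, sign = (−1)^{209−5} = +1.
Via Zolotarev, sign(π_{116}) = (116|209) = +1.

+1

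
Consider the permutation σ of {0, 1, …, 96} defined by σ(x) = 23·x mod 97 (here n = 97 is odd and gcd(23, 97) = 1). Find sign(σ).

Start at x=19: 19 → 49 → 60 → 22 → 21 → 95 → 51 → … (one orbit).
2 cycles of lengths [96, 1].
97 − 2 = 95 transpositions; sign(π) = (−1)^95 = -1.
(23|97)_J = -1 (Zolotarev's lemma cross-check).

-1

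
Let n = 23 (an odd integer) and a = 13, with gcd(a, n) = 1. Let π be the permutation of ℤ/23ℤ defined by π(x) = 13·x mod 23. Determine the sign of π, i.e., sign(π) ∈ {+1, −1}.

+1

Start at x=6: 6 → 9 → 2 → 3 → 16 → 1 → 13 → … (one orbit).
3 cycles of lengths [11, 11, 1].
23 − 3 = 20 transpositions; sign(π) = (−1)^20 = +1.
Via Zolotarev, sign(π_{13}) = (13|23) = +1.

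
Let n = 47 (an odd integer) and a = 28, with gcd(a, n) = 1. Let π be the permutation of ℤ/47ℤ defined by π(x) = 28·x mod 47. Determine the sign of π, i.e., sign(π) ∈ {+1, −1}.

+1

Orbit of 42 under x↦28x: [42, 1, 28, 32, 3, 37, 2]… (length divides ord_47(28)).
Decompose π into cycles: lengths [23, 23, 1] (3 cycles, including the fixed point 0).
With 3 cycles on 47 points, sign = (−1)^{47−3} = +1.
The Jacobi symbol (28|47) = +1 (Zolotarev) agrees.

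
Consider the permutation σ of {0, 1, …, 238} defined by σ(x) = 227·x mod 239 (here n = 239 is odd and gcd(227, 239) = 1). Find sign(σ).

-1

Start at x=147: 147 → 148 → 136 → 41 → 225 → 168 → 135 → … (one orbit).
Decompose π into cycles: lengths [238, 1] (2 cycles, including the fixed point 0).
239 − 2 = 237 transpositions; sign(π) = (−1)^237 = -1.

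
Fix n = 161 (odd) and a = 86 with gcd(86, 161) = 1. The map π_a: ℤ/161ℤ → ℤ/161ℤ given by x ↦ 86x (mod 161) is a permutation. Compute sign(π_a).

Orbit of 120 under x↦86x: [120, 16, 88, 1, 86, 151, 106]… (length divides ord_161(86)).
Cycle lengths of π_86 on ℤ/161ℤ: [66, 66, 22, 3, 3, 1]; 6 cycles in total.
n − c = 161 − 6 = 155; sign = (−1)^155 = -1.

-1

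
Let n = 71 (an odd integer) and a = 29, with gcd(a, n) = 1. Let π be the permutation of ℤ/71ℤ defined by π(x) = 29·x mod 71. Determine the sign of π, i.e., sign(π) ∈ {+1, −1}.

Trace 1: π^k(1) = [1, 29, 60, 36, 50, 30, 18] for k=0..6.
The orbit structure of x ↦ 29x mod 71: 3 orbits of sizes [35, 35, 1].
With 3 cycles on 71 points, sign = (−1)^{71−3} = +1.

+1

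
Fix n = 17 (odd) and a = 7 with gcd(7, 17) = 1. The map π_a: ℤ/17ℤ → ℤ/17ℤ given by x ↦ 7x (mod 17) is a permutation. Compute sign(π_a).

-1

Trace 5: π^k(5) = [5, 1, 7, 15, 3, 4, 11] for k=0..6.
Cycle type of π: 16 + 1; total 2 cycles.
Σ(ℓ_i−1) = 17−2 = 15; sign = (−1)^15 = -1.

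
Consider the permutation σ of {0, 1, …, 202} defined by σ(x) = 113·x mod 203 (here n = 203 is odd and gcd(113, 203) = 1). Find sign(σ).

Start at x=141: 141 → 99 → 22 → 50 → 169 → 15 → 71 → … (one orbit).
14 cycles of lengths [28, 28, 28, 28, 28, 28, 28, 1, 1, 1, 1, 1, 1, 1].
With 14 cycles on 203 points, sign = (−1)^{203−14} = -1.

-1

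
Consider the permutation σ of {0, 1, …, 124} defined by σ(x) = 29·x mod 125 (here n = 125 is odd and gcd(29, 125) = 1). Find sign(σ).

+1

Trace 4: π^k(4) = [4, 116, 114, 56, 124, 96, 34] for k=0..6.
Cycle type of π: 50×2 + 10×2 + 2×2 + 1; total 7 cycles.
sign(π) = (−1)^{n − #cycles} = (−1)^{125−7} = (−1)^118 = +1.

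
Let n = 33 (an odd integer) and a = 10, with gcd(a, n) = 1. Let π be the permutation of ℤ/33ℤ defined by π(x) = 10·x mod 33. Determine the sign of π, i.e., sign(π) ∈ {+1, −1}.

-1

Orbit of 10 under x↦10x: [10, 1]… (length divides ord_33(10)).
Cycle type of π: 2×15 + 1×3; total 18 cycles.
33 − 18 = 15 transpositions; sign(π) = (−1)^15 = -1.
Via Zolotarev, sign(π_{10}) = (10|33) = -1.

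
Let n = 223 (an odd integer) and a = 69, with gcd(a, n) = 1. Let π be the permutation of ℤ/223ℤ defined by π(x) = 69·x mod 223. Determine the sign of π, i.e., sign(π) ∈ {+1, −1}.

Start at x=37: 37 → 100 → 210 → 218 → 101 → 56 → 73 → … (one orbit).
3 cycles of lengths [111, 111, 1].
223 − 3 = 220 transpositions; sign(π) = (−1)^220 = +1.
Via Zolotarev, sign(π_{69}) = (69|223) = +1.

+1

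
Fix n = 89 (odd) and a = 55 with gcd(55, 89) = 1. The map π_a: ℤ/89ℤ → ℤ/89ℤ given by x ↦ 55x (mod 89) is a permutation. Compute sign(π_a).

+1

Start at x=34: 34 → 1 → 55 → 88 → 34 (one orbit).
π_55 has 23 disjoint cycles with lengths [4, 4, 4, 4, 4, 4, 4, 4, 4, 4, 4, 4, 4, 4, 4, 4, 4, 4, 4, 4, 4, 4, 1] on {0,…,88}.
89 − 23 = 66 transpositions; sign(π) = (−1)^66 = +1.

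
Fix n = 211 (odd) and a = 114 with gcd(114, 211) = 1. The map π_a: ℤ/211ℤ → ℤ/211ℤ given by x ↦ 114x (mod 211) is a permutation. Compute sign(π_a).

+1

Start at x=71: 71 → 76 → 13 → 5 → 148 → 203 → 143 → … (one orbit).
7 cycles of lengths [35, 35, 35, 35, 35, 35, 1].
211 − 7 = 204 transpositions; sign(π) = (−1)^204 = +1.
The Jacobi symbol (114|211) = +1 (Zolotarev) agrees.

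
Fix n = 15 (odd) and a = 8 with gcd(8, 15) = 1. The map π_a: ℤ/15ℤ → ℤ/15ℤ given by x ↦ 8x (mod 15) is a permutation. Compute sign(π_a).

+1

Orbit of 8 under x↦8x: [8, 4, 2, 1]… (length divides ord_15(8)).
π_8 has 5 disjoint cycles with lengths [4, 4, 4, 2, 1] on {0,…,14}.
With 5 cycles on 15 points, sign = (−1)^{15−5} = +1.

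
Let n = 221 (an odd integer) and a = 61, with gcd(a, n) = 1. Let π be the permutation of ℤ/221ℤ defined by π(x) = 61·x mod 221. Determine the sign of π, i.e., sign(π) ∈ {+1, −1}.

-1

Orbit of 159 under x↦61x: [159, 196, 22, 16, 92, 87, 3]… (length divides ord_221(61)).
π_61 has 10 disjoint cycles with lengths [48, 48, 48, 48, 16, 3, 3, 3, 3, 1] on {0,…,220}.
n − c = 221 − 10 = 211; sign = (−1)^211 = -1.
The Jacobi symbol (61|221) = -1 (Zolotarev) agrees.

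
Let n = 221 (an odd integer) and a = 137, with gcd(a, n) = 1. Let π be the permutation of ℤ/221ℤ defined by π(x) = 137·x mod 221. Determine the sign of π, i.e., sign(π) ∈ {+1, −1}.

Trace 35: π^k(35) = [35, 154, 103, 188, 120, 86, 69] for k=0..6.
The orbit structure of x ↦ 137x mod 221: 34 orbits of sizes [12, 12, 12, 12, 12, 12, 12, 12, 12, 12, 12, 12, 12, 12, 12, 12, 12, 1, 1, 1, 1, 1, 1, 1, 1, 1, 1, 1, 1, 1, 1, 1, 1, 1].
n − c = 221 − 34 = 187; sign = (−1)^187 = -1.

-1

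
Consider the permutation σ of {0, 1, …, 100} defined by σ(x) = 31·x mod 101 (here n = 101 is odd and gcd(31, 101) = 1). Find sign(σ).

Trace 88: π^k(88) = [88, 1, 31, 52, 97, 78, 95] for k=0..6.
π_31 has 5 disjoint cycles with lengths [25, 25, 25, 25, 1] on {0,…,100}.
Σ(ℓ_i−1) = 101−5 = 96; sign = (−1)^96 = +1.
Via Zolotarev, sign(π_{31}) = (31|101) = +1.

+1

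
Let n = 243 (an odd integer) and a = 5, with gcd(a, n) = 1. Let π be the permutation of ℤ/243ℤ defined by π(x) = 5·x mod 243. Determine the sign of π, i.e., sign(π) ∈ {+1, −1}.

-1

Start at x=211: 211 → 83 → 172 → 131 → 169 → 116 → 94 → … (one orbit).
π_5 has 6 disjoint cycles with lengths [162, 54, 18, 6, 2, 1] on {0,…,242}.
With 6 cycles on 243 points, sign = (−1)^{243−6} = -1.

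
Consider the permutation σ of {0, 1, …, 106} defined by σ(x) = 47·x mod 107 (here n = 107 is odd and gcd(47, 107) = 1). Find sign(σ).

+1

Start at x=4: 4 → 81 → 62 → 25 → 105 → 13 → 76 → … (one orbit).
3 cycles of lengths [53, 53, 1].
With 3 cycles on 107 points, sign = (−1)^{107−3} = +1.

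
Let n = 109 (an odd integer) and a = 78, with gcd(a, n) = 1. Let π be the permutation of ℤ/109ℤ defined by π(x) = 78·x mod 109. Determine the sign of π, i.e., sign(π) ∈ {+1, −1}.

+1

Trace 16: π^k(16) = [16, 49, 7, 1, 78, 89, 75] for k=0..6.
Decompose π into cycles: lengths [27, 27, 27, 27, 1] (5 cycles, including the fixed point 0).
With 5 cycles on 109 points, sign = (−1)^{109−5} = +1.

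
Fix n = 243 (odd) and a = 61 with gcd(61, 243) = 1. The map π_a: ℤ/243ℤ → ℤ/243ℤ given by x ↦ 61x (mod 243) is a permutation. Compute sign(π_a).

Orbit of 175 under x↦61x: [175, 226, 178, 166, 163, 223, 238]… (length divides ord_243(61)).
π_61 has 11 disjoint cycles with lengths [81, 81, 27, 27, 9, 9, 3, 3, 1, 1, 1] on {0,…,242}.
Σ(ℓ_i−1) = 243−11 = 232; sign = (−1)^232 = +1.

+1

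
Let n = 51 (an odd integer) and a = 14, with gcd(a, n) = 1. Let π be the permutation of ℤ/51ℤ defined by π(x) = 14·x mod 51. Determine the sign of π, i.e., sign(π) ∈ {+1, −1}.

+1

Orbit of 44 under x↦14x: [44, 4, 5, 19, 11, 1, 14]… (length divides ord_51(14)).
Decompose π into cycles: lengths [16, 16, 16, 2, 1] (5 cycles, including the fixed point 0).
With 5 cycles on 51 points, sign = (−1)^{51−5} = +1.
Via Zolotarev, sign(π_{14}) = (14|51) = +1.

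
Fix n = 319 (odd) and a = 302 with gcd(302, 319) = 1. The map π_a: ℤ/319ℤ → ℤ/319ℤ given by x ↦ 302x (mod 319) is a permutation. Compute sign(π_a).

Trace 59: π^k(59) = [59, 273, 144, 104, 146, 70, 86] for k=0..6.
Cycle type of π: 20×14 + 5×2 + 4×7 + 1; total 24 cycles.
319 − 24 = 295 transpositions; sign(π) = (−1)^295 = -1.
Via Zolotarev, sign(π_{302}) = (302|319) = -1.

-1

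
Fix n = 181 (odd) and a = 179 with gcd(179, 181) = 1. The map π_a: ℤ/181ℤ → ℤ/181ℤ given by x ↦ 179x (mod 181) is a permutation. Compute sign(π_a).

Start at x=73: 73 → 35 → 111 → 140 → 82 → 17 → 147 → … (one orbit).
π_179 has 2 disjoint cycles with lengths [180, 1] on {0,…,180}.
sign(π) = (−1)^{n − #cycles} = (−1)^{181−2} = (−1)^179 = -1.
Check: (179/181) = -1 by Zolotarev.

-1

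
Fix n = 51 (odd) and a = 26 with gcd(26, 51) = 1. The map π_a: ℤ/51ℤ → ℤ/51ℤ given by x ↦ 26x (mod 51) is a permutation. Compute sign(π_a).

-1

Trace 1: π^k(1) = [1, 26, 13, 32, 16, 8, 4] for k=0..6.
Cycle type of π: 8×6 + 2 + 1; total 8 cycles.
n − c = 51 − 8 = 43; sign = (−1)^43 = -1.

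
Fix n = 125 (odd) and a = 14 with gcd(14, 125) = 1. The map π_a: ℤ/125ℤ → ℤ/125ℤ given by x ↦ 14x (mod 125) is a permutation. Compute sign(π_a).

Start at x=101: 101 → 39 → 46 → 19 → 16 → 99 → 11 → … (one orbit).
7 cycles of lengths [50, 50, 10, 10, 2, 2, 1].
Σ(ℓ_i−1) = 125−7 = 118; sign = (−1)^118 = +1.
Check: (14/125) = +1 by Zolotarev.

+1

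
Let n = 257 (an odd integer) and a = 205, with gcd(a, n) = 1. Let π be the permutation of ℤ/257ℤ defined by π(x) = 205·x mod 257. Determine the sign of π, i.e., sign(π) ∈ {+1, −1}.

+1

Start at x=22: 22 → 141 → 121 → 133 → 23 → 89 → 255 → … (one orbit).
Decompose π into cycles: lengths [128, 128, 1] (3 cycles, including the fixed point 0).
With 3 cycles on 257 points, sign = (−1)^{257−3} = +1.
Zolotarev: (205|257) = +1, matching the cycle-count sign.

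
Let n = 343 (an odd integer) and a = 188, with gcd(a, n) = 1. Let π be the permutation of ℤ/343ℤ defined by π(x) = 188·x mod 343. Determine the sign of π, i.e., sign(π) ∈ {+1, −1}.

Trace 120: π^k(120) = [120, 265, 85, 202, 246, 286, 260] for k=0..6.
The orbit structure of x ↦ 188x mod 343: 10 orbits of sizes [98, 98, 98, 14, 14, 14, 2, 2, 2, 1].
Σ(ℓ_i−1) = 343−10 = 333; sign = (−1)^333 = -1.
Via Zolotarev, sign(π_{188}) = (188|343) = -1.

-1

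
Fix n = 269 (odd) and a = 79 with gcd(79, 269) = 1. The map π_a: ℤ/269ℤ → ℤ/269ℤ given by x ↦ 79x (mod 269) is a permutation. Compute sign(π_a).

+1

Trace 231: π^k(231) = [231, 226, 100, 99, 20, 235, 4] for k=0..6.
The orbit structure of x ↦ 79x mod 269: 3 orbits of sizes [134, 134, 1].
With 3 cycles on 269 points, sign = (−1)^{269−3} = +1.
The Jacobi symbol (79|269) = +1 (Zolotarev) agrees.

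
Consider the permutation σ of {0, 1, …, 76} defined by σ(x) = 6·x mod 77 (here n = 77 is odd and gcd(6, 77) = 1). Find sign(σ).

+1

Orbit of 36 under x↦6x: [36, 62, 64, 76, 71, 41, 15]… (length divides ord_77(6)).
Cycle lengths of π_6 on ℤ/77ℤ: [10, 10, 10, 10, 10, 10, 10, 2, 2, 2, 1]; 11 cycles in total.
sign(π) = (−1)^{n − #cycles} = (−1)^{77−11} = (−1)^66 = +1.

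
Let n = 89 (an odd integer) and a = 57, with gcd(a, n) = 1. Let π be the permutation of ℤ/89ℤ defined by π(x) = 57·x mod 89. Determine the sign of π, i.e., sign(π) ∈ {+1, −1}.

+1

Orbit of 67 under x↦57x: [67, 81, 78, 85, 39, 87, 64]… (length divides ord_89(57)).
5 cycles of lengths [22, 22, 22, 22, 1].
89 − 5 = 84 transpositions; sign(π) = (−1)^84 = +1.
Via Zolotarev, sign(π_{57}) = (57|89) = +1.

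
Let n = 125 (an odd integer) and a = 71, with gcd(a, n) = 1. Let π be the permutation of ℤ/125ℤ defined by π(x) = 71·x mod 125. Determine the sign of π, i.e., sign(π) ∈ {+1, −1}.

+1

Start at x=21: 21 → 116 → 111 → 6 → 51 → 121 → 91 → … (one orbit).
π_71 has 13 disjoint cycles with lengths [25, 25, 25, 25, 5, 5, 5, 5, 1, 1, 1, 1, 1] on {0,…,124}.
n − c = 125 − 13 = 112; sign = (−1)^112 = +1.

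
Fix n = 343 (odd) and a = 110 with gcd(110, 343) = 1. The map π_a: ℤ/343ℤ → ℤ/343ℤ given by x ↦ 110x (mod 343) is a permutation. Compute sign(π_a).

Start at x=67: 67 → 167 → 191 → 87 → 309 → 33 → 200 → … (one orbit).
Cycle type of π: 294 + 42 + 6 + 1; total 4 cycles.
n − c = 343 − 4 = 339; sign = (−1)^339 = -1.

-1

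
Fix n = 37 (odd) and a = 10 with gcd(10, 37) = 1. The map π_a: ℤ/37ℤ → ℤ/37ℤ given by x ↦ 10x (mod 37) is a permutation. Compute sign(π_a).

+1

Trace 1: π^k(1) = [1, 10, 26] for k=0..2.
13 cycles of lengths [3, 3, 3, 3, 3, 3, 3, 3, 3, 3, 3, 3, 1].
n − c = 37 − 13 = 24; sign = (−1)^24 = +1.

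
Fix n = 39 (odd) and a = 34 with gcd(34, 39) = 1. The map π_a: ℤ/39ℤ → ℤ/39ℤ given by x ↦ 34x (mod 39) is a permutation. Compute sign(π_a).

-1

Trace 1: π^k(1) = [1, 34, 25, 31] for k=0..3.
Decompose π into cycles: lengths [4, 4, 4, 4, 4, 4, 4, 4, 4, 1, 1, 1] (12 cycles, including the fixed point 0).
sign(π) = (−1)^{n − #cycles} = (−1)^{39−12} = (−1)^27 = -1.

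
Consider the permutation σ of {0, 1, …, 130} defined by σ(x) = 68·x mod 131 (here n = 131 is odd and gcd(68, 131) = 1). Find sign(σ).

Start at x=39: 39 → 32 → 80 → 69 → 107 → 71 → 112 → … (one orbit).
The orbit structure of x ↦ 68x mod 131: 6 orbits of sizes [26, 26, 26, 26, 26, 1].
Σ(ℓ_i−1) = 131−6 = 125; sign = (−1)^125 = -1.
(68|131)_J = -1 (Zolotarev's lemma cross-check).

-1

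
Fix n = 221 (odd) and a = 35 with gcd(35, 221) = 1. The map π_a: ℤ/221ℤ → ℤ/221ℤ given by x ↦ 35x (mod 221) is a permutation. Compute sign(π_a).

+1

Trace 120: π^k(120) = [120, 1, 35] for k=0..2.
85 cycles of lengths [3, 3, 3, 3, 3, 3, 3, 3, 3, 3, 3, 3, 3, 3, 3, 3, 3, 3, 3, 3, 3, 3, 3, 3, 3, 3, 3, 3, 3, 3, 3, 3, 3, 3, 3, 3, 3, 3, 3, 3, 3, 3, 3, 3, 3, 3, 3, 3, 3, 3, 3, 3, 3, 3, 3, 3, 3, 3, 3, 3, 3, 3, 3, 3, 3, 3, 3, 3, 1, 1, 1, 1, 1, 1, 1, 1, 1, 1, 1, 1, 1, 1, 1, 1, 1].
Σ(ℓ_i−1) = 221−85 = 136; sign = (−1)^136 = +1.
(35|221)_J = +1 (Zolotarev's lemma cross-check).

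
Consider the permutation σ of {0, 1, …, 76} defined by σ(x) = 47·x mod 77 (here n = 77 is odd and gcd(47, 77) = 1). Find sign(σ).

-1

Trace 34: π^k(34) = [34, 58, 31, 71, 26, 67, 69] for k=0..6.
Decompose π into cycles: lengths [30, 30, 6, 5, 5, 1] (6 cycles, including the fixed point 0).
77 − 6 = 71 transpositions; sign(π) = (−1)^71 = -1.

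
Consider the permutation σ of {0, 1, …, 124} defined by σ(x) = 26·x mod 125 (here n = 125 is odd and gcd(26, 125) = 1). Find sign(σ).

Orbit of 26 under x↦26x: [26, 51, 76, 101, 1]… (length divides ord_125(26)).
The orbit structure of x ↦ 26x mod 125: 45 orbits of sizes [5, 5, 5, 5, 5, 5, 5, 5, 5, 5, 5, 5, 5, 5, 5, 5, 5, 5, 5, 5, 1, 1, 1, 1, 1, 1, 1, 1, 1, 1, 1, 1, 1, 1, 1, 1, 1, 1, 1, 1, 1, 1, 1, 1, 1].
Σ(ℓ_i−1) = 125−45 = 80; sign = (−1)^80 = +1.

+1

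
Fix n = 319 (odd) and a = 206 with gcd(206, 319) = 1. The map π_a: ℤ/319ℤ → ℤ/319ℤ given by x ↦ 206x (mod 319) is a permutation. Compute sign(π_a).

Orbit of 289 under x↦206x: [289, 200, 49, 205, 122, 250, 141]… (length divides ord_319(206)).
5 cycles of lengths [140, 140, 28, 10, 1].
n − c = 319 − 5 = 314; sign = (−1)^314 = +1.
Check: (206/319) = +1 by Zolotarev.

+1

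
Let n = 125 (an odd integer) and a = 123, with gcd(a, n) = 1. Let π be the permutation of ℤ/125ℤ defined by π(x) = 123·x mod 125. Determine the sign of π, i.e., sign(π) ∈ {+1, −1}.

-1

Start at x=87: 87 → 76 → 98 → 54 → 17 → 91 → 68 → … (one orbit).
Cycle lengths of π_123 on ℤ/125ℤ: [100, 20, 4, 1]; 4 cycles in total.
With 4 cycles on 125 points, sign = (−1)^{125−4} = -1.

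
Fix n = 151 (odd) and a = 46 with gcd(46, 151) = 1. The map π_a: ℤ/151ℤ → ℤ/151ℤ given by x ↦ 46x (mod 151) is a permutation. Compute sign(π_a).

-1

Orbit of 8 under x↦46x: [8, 66, 16, 132, 32, 113, 64]… (length divides ord_151(46)).
The orbit structure of x ↦ 46x mod 151: 6 orbits of sizes [30, 30, 30, 30, 30, 1].
n − c = 151 − 6 = 145; sign = (−1)^145 = -1.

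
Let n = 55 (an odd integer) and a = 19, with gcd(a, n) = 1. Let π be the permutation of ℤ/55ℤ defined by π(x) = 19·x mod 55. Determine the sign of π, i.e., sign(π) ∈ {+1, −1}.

-1

Orbit of 19 under x↦19x: [19, 31, 39, 26, 54, 36, 24]… (length divides ord_55(19)).
Cycle lengths of π_19 on ℤ/55ℤ: [10, 10, 10, 10, 10, 2, 2, 1]; 8 cycles in total.
8 cycles on 55: each ℓ→(−1)^(ℓ−1), product (−1)^47 = -1.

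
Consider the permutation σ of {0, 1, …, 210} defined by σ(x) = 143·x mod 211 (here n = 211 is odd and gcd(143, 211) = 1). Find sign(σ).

Trace 1: π^k(1) = [1, 143, 193, 169, 113, 123, 76] for k=0..6.
7 cycles of lengths [35, 35, 35, 35, 35, 35, 1].
Σ(ℓ_i−1) = 211−7 = 204; sign = (−1)^204 = +1.

+1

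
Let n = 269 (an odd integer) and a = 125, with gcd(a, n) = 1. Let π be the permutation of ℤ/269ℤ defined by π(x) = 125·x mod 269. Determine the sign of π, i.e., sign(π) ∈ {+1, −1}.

Start at x=172: 172 → 249 → 190 → 78 → 66 → 180 → 173 → … (one orbit).
The orbit structure of x ↦ 125x mod 269: 5 orbits of sizes [67, 67, 67, 67, 1].
n − c = 269 − 5 = 264; sign = (−1)^264 = +1.
Zolotarev: (125|269) = +1, matching the cycle-count sign.

+1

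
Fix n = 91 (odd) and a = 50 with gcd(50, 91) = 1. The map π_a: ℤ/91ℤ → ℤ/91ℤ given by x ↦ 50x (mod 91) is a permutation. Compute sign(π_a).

Orbit of 36 under x↦50x: [36, 71, 1, 50, 43, 57, 29]… (length divides ord_91(50)).
π_50 has 14 disjoint cycles with lengths [12, 12, 12, 12, 12, 12, 12, 1, 1, 1, 1, 1, 1, 1] on {0,…,90}.
n − c = 91 − 14 = 77; sign = (−1)^77 = -1.
Check: (50/91) = -1 by Zolotarev.

-1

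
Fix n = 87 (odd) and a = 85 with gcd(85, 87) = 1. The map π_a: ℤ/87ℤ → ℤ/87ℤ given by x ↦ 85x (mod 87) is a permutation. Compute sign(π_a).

-1

Orbit of 46 under x↦85x: [46, 82, 10, 67, 40, 7, 73]… (length divides ord_87(85)).
π_85 has 6 disjoint cycles with lengths [28, 28, 28, 1, 1, 1] on {0,…,86}.
With 6 cycles on 87 points, sign = (−1)^{87−6} = -1.
Via Zolotarev, sign(π_{85}) = (85|87) = -1.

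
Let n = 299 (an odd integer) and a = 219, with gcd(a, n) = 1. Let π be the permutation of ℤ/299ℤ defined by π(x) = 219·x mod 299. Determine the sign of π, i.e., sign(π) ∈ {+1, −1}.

-1

Trace 179: π^k(179) = [179, 32, 131, 284, 4, 278, 185] for k=0..6.
The orbit structure of x ↦ 219x mod 299: 6 orbits of sizes [132, 132, 12, 11, 11, 1].
Σ(ℓ_i−1) = 299−6 = 293; sign = (−1)^293 = -1.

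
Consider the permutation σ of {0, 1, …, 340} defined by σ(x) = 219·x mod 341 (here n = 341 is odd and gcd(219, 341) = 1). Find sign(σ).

Trace 287: π^k(287) = [287, 109, 1, 219, 221, 318, 78] for k=0..6.
Decompose π into cycles: lengths [10, 10, 10, 10, 10, 10, 10, 10, 10, 10, 10, 10, 10, 10, 10, 10, 10, 10, 10, 10, 10, 10, 10, 10, 10, 10, 10, 10, 10, 10, 5, 5, 5, 5, 5, 5, 2, 2, 2, 2, 2, 1] (42 cycles, including the fixed point 0).
n − c = 341 − 42 = 299; sign = (−1)^299 = -1.

-1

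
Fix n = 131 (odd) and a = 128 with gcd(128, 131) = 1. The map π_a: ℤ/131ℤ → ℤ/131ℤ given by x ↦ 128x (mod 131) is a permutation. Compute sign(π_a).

Orbit of 35 under x↦128x: [35, 26, 53, 103, 84, 10, 101]… (length divides ord_131(128)).
2 cycles of lengths [130, 1].
2 cycles on 131: each ℓ→(−1)^(ℓ−1), product (−1)^129 = -1.
Zolotarev: (128|131) = -1, matching the cycle-count sign.

-1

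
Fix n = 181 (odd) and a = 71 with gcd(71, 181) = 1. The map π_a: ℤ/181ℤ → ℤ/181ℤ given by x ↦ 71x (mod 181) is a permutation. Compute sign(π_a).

-1

Trace 7: π^k(7) = [7, 135, 173, 156, 35, 132, 141] for k=0..6.
4 cycles of lengths [60, 60, 60, 1].
4 cycles on 181: each ℓ→(−1)^(ℓ−1), product (−1)^177 = -1.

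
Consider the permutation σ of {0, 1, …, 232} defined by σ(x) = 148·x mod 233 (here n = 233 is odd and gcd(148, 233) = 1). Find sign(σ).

+1

Start at x=4: 4 → 126 → 8 → 19 → 16 → 38 → 32 → … (one orbit).
Decompose π into cycles: lengths [29, 29, 29, 29, 29, 29, 29, 29, 1] (9 cycles, including the fixed point 0).
9 cycles on 233: each ℓ→(−1)^(ℓ−1), product (−1)^224 = +1.
Via Zolotarev, sign(π_{148}) = (148|233) = +1.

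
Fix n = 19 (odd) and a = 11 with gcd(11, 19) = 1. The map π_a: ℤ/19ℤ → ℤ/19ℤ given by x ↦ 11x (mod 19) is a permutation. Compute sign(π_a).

Start at x=1: 1 → 11 → 7 → 1 (one orbit).
Cycle lengths of π_11 on ℤ/19ℤ: [3, 3, 3, 3, 3, 3, 1]; 7 cycles in total.
sign(π) = (−1)^{n − #cycles} = (−1)^{19−7} = (−1)^12 = +1.
The Jacobi symbol (11|19) = +1 (Zolotarev) agrees.

+1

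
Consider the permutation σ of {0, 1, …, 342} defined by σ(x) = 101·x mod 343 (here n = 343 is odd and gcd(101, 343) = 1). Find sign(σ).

-1

Orbit of 299 under x↦101x: [299, 15, 143, 37, 307, 137, 117]… (length divides ord_343(101)).
Cycle lengths of π_101 on ℤ/343ℤ: [294, 42, 6, 1]; 4 cycles in total.
sign(π) = (−1)^{n − #cycles} = (−1)^{343−4} = (−1)^339 = -1.
Via Zolotarev, sign(π_{101}) = (101|343) = -1.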